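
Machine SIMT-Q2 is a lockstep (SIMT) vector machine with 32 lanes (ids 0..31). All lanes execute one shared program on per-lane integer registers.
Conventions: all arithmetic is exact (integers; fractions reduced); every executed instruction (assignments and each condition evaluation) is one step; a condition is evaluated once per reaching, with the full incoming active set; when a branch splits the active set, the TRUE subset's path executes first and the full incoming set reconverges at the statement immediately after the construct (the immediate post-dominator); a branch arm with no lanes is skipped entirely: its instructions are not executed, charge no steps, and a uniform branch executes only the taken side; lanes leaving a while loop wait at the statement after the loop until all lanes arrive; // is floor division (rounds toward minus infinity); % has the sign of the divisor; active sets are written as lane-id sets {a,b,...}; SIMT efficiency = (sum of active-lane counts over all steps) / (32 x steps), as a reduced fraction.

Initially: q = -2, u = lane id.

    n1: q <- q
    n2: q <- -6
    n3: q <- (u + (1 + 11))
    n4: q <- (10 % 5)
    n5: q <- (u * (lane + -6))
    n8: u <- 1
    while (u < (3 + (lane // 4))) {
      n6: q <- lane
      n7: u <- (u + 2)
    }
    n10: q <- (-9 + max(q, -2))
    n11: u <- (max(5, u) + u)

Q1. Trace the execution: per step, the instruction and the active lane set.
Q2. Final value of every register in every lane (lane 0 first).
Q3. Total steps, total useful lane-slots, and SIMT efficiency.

step 0: q <- q                       {0,1,2,3,4,5,6,7,8,9,10,11,12,13,14,15,16,17,18,19,20,21,22,23,24,25,26,27,28,29,30,31}
step 1: q <- -6                      {0,1,2,3,4,5,6,7,8,9,10,11,12,13,14,15,16,17,18,19,20,21,22,23,24,25,26,27,28,29,30,31}
step 2: q <- (u + (1 + 11))          {0,1,2,3,4,5,6,7,8,9,10,11,12,13,14,15,16,17,18,19,20,21,22,23,24,25,26,27,28,29,30,31}
step 3: q <- (10 % 5)                {0,1,2,3,4,5,6,7,8,9,10,11,12,13,14,15,16,17,18,19,20,21,22,23,24,25,26,27,28,29,30,31}
step 4: q <- (u * (lane + -6))       {0,1,2,3,4,5,6,7,8,9,10,11,12,13,14,15,16,17,18,19,20,21,22,23,24,25,26,27,28,29,30,31}
step 5: u <- 1                       {0,1,2,3,4,5,6,7,8,9,10,11,12,13,14,15,16,17,18,19,20,21,22,23,24,25,26,27,28,29,30,31}
step 6: eval (u < (3 + (lane // 4))) {0,1,2,3,4,5,6,7,8,9,10,11,12,13,14,15,16,17,18,19,20,21,22,23,24,25,26,27,28,29,30,31}
step 7: q <- lane                    {0,1,2,3,4,5,6,7,8,9,10,11,12,13,14,15,16,17,18,19,20,21,22,23,24,25,26,27,28,29,30,31}
step 8: u <- (u + 2)                 {0,1,2,3,4,5,6,7,8,9,10,11,12,13,14,15,16,17,18,19,20,21,22,23,24,25,26,27,28,29,30,31}
step 9: eval (u < (3 + (lane // 4))) {0,1,2,3,4,5,6,7,8,9,10,11,12,13,14,15,16,17,18,19,20,21,22,23,24,25,26,27,28,29,30,31}
step 10: q <- lane                    {4,5,6,7,8,9,10,11,12,13,14,15,16,17,18,19,20,21,22,23,24,25,26,27,28,29,30,31}
step 11: u <- (u + 2)                 {4,5,6,7,8,9,10,11,12,13,14,15,16,17,18,19,20,21,22,23,24,25,26,27,28,29,30,31}
step 12: eval (u < (3 + (lane // 4))) {4,5,6,7,8,9,10,11,12,13,14,15,16,17,18,19,20,21,22,23,24,25,26,27,28,29,30,31}
step 13: q <- lane                    {12,13,14,15,16,17,18,19,20,21,22,23,24,25,26,27,28,29,30,31}
step 14: u <- (u + 2)                 {12,13,14,15,16,17,18,19,20,21,22,23,24,25,26,27,28,29,30,31}
step 15: eval (u < (3 + (lane // 4))) {12,13,14,15,16,17,18,19,20,21,22,23,24,25,26,27,28,29,30,31}
step 16: q <- lane                    {20,21,22,23,24,25,26,27,28,29,30,31}
step 17: u <- (u + 2)                 {20,21,22,23,24,25,26,27,28,29,30,31}
step 18: eval (u < (3 + (lane // 4))) {20,21,22,23,24,25,26,27,28,29,30,31}
step 19: q <- lane                    {28,29,30,31}
step 20: u <- (u + 2)                 {28,29,30,31}
step 21: eval (u < (3 + (lane // 4))) {28,29,30,31}
step 22: q <- (-9 + max(q, -2))       {0,1,2,3,4,5,6,7,8,9,10,11,12,13,14,15,16,17,18,19,20,21,22,23,24,25,26,27,28,29,30,31}
step 23: u <- (max(5, u) + u)         {0,1,2,3,4,5,6,7,8,9,10,11,12,13,14,15,16,17,18,19,20,21,22,23,24,25,26,27,28,29,30,31}

Answer: 24 steps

q: -9,-8,-7,-6,-5,-4,-3,-2,-1,0,1,2,3,4,5,6,7,8,9,10,11,12,13,14,15,16,17,18,19,20,21,22
u: 8,8,8,8,10,10,10,10,10,10,10,10,14,14,14,14,14,14,14,14,18,18,18,18,18,18,18,18,22,22,22,22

steps = 24; useful = 576; efficiency = 576/768 = 3/4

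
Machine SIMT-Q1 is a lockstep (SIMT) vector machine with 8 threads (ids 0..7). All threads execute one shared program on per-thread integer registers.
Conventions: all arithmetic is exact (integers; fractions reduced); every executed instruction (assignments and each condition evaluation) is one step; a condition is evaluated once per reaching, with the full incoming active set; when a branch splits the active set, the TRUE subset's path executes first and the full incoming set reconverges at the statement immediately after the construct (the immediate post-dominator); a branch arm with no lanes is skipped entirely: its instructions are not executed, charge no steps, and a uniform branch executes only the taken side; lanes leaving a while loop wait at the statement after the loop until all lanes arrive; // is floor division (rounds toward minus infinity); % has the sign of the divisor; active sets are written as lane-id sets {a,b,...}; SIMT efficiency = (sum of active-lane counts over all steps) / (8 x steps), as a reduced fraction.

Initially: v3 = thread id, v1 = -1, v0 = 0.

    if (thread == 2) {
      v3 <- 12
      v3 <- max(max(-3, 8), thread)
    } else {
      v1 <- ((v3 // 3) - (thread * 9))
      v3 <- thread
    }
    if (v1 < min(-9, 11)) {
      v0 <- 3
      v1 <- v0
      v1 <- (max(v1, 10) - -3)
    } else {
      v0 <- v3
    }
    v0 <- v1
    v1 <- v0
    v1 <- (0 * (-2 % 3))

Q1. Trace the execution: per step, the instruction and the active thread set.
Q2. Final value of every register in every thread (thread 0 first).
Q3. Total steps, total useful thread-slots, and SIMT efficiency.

step 0: eval (thread == 2)           {0,1,2,3,4,5,6,7}
step 1: v3 <- 12                     {2}
step 2: v3 <- max(max(-3, 8), thread) {2}
step 3: v1 <- ((v3 // 3) - (thread * 9)) {0,1,3,4,5,6,7}
step 4: v3 <- thread                 {0,1,3,4,5,6,7}
step 5: eval (v1 < min(-9, 11))      {0,1,2,3,4,5,6,7}
step 6: v0 <- 3                      {3,4,5,6,7}
step 7: v1 <- v0                     {3,4,5,6,7}
step 8: v1 <- (max(v1, 10) - -3)     {3,4,5,6,7}
step 9: v0 <- v3                     {0,1,2}
step 10: v0 <- v1                     {0,1,2,3,4,5,6,7}
step 11: v1 <- v0                     {0,1,2,3,4,5,6,7}
step 12: v1 <- (0 * (-2 % 3))         {0,1,2,3,4,5,6,7}

Answer: 13 steps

v3: 0,1,8,3,4,5,6,7
v1: 0,0,0,0,0,0,0,0
v0: 0,-9,-1,13,13,13,13,13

steps = 13; useful = 74; efficiency = 74/104 = 37/52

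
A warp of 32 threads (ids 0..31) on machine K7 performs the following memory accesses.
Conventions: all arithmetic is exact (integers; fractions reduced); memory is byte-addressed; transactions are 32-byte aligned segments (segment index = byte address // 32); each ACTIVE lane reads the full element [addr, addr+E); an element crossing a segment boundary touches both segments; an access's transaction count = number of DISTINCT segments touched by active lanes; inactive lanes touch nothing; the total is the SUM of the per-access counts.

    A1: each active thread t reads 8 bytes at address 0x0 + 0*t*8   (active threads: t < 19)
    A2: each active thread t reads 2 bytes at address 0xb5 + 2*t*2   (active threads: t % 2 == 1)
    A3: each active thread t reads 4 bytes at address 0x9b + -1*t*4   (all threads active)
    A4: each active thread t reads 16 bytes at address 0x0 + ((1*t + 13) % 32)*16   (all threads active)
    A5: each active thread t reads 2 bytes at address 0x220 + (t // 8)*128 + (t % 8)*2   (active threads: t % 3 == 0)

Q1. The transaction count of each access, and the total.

A1: 1 transaction
A2: 5 transactions
A3: 5 transactions
A4: 16 transactions
A5: 4 transactions

Answer: 1,5,5,16,4; total 31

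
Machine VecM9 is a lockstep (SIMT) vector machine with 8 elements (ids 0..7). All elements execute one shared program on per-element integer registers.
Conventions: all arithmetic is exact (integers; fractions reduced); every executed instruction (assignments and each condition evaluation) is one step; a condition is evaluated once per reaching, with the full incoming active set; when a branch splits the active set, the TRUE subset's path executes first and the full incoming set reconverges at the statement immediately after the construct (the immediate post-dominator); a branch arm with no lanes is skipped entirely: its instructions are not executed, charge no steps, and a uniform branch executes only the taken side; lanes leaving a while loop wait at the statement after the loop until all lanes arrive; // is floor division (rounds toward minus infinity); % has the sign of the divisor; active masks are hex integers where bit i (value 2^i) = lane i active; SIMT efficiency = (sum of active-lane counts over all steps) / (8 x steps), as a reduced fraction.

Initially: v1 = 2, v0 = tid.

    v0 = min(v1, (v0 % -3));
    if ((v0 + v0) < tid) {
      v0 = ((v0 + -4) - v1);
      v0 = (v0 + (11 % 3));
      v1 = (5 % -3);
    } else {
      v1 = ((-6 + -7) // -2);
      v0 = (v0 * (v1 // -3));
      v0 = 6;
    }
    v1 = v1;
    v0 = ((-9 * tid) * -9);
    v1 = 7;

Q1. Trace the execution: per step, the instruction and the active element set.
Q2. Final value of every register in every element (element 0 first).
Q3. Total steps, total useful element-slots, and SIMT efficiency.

step 0: v0 <- min(v1, (v0 % -3))     0xff
step 1: eval ((v0 + v0) < tid)       0xff
step 2: v0 <- ((v0 + -4) - v1)       0xfe
step 3: v0 <- (v0 + (11 % 3))        0xfe
step 4: v1 <- (5 % -3)               0xfe
step 5: v1 <- ((-6 + -7) // -2)      0x01
step 6: v0 <- (v0 * (v1 // -3))      0x01
step 7: v0 <- 6                      0x01
step 8: v1 <- v1                     0xff
step 9: v0 <- ((-9 * tid) * -9)      0xff
step 10: v1 <- 7                      0xff

Answer: 11 steps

v1: 7,7,7,7,7,7,7,7
v0: 0,81,162,243,324,405,486,567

steps = 11; useful = 64; efficiency = 64/88 = 8/11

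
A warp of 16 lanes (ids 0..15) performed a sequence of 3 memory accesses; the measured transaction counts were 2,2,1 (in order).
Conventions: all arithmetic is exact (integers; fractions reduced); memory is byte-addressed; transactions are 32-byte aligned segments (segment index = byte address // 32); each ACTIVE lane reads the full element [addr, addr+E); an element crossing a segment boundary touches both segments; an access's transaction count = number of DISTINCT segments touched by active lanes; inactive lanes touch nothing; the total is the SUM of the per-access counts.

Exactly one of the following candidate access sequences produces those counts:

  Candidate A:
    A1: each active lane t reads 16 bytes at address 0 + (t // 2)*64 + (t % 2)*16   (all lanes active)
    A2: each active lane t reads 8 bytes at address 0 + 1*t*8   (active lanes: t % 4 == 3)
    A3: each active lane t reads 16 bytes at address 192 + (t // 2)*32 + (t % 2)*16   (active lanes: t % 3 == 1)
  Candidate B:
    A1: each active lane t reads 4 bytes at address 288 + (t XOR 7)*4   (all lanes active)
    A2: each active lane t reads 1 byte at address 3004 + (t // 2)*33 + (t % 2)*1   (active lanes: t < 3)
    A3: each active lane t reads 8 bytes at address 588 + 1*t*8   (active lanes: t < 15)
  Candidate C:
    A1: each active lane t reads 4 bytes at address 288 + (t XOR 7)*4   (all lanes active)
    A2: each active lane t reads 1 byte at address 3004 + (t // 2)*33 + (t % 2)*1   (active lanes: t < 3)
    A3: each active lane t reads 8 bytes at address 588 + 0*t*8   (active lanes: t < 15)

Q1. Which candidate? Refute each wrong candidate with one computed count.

A: A1 gives 8 transactions, not 2
B: A3 gives 5 transactions, not 1
C: all counts match (2,2,1)

Answer: C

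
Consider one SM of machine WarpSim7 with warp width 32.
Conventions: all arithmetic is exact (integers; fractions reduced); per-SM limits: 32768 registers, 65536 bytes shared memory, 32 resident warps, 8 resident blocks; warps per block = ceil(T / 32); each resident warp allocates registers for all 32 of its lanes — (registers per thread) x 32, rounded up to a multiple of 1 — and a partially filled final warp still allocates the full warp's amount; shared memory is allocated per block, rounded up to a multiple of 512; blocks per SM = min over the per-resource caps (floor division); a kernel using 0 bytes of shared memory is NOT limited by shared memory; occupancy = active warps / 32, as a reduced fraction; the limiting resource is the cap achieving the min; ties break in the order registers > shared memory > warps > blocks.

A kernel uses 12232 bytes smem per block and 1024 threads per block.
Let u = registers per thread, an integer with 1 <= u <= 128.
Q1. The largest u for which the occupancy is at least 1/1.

Answer: u = 32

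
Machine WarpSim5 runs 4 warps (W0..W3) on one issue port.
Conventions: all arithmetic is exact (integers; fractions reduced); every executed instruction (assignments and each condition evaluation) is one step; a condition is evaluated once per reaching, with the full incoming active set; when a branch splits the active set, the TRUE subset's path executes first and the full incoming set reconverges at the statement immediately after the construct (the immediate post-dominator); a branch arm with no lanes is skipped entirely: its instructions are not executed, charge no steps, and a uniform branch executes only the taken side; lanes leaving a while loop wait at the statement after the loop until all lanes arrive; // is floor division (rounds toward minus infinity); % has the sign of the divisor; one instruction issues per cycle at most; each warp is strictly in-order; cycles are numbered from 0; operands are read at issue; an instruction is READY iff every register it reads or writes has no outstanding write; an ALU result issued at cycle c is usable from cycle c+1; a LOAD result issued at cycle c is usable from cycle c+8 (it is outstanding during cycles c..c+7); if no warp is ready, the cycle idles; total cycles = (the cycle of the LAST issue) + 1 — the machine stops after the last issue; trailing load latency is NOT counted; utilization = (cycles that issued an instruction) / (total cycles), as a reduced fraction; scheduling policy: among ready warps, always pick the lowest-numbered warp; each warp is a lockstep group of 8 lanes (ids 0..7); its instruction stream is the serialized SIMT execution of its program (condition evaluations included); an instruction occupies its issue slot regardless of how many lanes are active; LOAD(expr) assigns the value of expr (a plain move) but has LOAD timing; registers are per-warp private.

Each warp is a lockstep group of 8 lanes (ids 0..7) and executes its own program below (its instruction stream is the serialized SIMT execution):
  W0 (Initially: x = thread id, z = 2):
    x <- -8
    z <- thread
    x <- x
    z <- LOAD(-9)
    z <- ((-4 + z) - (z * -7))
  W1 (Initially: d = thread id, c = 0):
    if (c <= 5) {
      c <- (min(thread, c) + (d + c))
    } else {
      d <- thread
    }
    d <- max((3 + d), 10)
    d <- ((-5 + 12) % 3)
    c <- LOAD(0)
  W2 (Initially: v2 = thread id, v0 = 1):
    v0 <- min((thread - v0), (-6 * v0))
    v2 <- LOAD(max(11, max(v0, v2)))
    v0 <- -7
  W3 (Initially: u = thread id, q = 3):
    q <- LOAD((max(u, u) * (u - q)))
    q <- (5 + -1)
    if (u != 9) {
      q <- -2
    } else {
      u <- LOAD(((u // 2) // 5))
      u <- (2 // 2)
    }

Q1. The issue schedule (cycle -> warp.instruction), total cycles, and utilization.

cycle 0: W0.I0
cycle 1: W0.I1
cycle 2: W0.I2
cycle 3: W0.I3
cycle 4: W1.I0
cycle 5: W1.I1
cycle 6: W1.I2
cycle 7: W1.I3
cycle 8: W1.I4
cycle 9: W2.I0
cycle 10: W2.I1
cycle 11: W0.I4
cycle 12: W2.I2
cycle 13: W3.I0
cycle 14: idle
cycle 15: idle
cycle 16: idle
cycle 17: idle
cycle 18: idle
cycle 19: idle
cycle 20: idle
cycle 21: W3.I1
cycle 22: W3.I2
cycle 23: W3.I3

Answer: 24 cycles, utilization 17/24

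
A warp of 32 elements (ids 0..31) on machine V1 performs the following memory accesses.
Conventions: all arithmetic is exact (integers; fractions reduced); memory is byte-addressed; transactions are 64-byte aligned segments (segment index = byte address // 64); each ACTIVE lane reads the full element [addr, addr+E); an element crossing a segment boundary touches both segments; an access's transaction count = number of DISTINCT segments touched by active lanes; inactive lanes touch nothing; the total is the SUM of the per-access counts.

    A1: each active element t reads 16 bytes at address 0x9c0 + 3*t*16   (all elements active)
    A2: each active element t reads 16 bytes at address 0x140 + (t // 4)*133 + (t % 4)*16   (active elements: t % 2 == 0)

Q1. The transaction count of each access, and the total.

A1: 24 transactions
A2: 12 transactions

Answer: 24,12; total 36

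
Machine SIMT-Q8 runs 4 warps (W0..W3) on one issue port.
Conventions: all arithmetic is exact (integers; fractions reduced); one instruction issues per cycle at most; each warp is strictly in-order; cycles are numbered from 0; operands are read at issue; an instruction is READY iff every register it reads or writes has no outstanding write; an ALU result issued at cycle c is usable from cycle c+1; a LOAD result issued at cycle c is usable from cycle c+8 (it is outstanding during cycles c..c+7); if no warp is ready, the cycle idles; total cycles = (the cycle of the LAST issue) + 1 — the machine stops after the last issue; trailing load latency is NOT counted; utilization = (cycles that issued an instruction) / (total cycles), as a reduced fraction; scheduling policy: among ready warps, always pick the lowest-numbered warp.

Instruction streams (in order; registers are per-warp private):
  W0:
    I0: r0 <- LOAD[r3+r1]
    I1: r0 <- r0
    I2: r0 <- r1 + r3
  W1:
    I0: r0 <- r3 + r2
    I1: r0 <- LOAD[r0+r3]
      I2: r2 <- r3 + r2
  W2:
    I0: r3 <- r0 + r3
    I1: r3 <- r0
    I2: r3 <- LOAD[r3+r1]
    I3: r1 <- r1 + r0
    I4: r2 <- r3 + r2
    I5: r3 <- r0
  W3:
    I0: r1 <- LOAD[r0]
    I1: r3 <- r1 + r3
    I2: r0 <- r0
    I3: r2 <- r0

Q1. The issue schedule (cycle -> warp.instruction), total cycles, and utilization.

cycle 0: W0.I0
cycle 1: W1.I0
cycle 2: W1.I1
cycle 3: W1.I2
cycle 4: W2.I0
cycle 5: W2.I1
cycle 6: W2.I2
cycle 7: W2.I3
cycle 8: W0.I1
cycle 9: W0.I2
cycle 10: W3.I0
cycle 11: idle
cycle 12: idle
cycle 13: idle
cycle 14: W2.I4
cycle 15: W2.I5
cycle 16: idle
cycle 17: idle
cycle 18: W3.I1
cycle 19: W3.I2
cycle 20: W3.I3

Answer: 21 cycles, utilization 16/21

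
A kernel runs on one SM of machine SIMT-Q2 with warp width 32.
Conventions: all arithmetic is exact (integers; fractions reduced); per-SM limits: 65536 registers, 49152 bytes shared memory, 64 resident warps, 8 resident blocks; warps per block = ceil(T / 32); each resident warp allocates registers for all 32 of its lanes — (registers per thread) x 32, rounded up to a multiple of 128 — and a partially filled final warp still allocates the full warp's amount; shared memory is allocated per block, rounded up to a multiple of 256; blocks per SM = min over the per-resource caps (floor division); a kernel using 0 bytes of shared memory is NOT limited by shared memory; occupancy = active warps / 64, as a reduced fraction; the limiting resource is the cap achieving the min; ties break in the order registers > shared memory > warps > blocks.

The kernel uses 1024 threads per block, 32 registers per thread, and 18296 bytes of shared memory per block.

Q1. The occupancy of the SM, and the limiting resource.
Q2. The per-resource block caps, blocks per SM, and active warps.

Answer: occupancy 1, limited by registers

registers: 2 blocks
shared memory: 2 blocks
warps: 2 blocks
blocks: 8 blocks

Answer: 2 blocks, 64 active warps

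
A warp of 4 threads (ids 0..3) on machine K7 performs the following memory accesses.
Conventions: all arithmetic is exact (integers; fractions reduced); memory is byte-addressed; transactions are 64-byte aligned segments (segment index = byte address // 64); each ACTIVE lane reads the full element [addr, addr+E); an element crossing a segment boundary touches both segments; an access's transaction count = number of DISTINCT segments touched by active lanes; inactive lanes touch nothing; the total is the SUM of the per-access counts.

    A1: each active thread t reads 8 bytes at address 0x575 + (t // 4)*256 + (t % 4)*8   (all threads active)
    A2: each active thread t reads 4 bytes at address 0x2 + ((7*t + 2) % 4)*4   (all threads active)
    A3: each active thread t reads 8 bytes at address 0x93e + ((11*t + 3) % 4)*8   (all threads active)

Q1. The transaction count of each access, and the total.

A1: 2 transactions
A2: 1 transaction
A3: 2 transactions

Answer: 2,1,2; total 5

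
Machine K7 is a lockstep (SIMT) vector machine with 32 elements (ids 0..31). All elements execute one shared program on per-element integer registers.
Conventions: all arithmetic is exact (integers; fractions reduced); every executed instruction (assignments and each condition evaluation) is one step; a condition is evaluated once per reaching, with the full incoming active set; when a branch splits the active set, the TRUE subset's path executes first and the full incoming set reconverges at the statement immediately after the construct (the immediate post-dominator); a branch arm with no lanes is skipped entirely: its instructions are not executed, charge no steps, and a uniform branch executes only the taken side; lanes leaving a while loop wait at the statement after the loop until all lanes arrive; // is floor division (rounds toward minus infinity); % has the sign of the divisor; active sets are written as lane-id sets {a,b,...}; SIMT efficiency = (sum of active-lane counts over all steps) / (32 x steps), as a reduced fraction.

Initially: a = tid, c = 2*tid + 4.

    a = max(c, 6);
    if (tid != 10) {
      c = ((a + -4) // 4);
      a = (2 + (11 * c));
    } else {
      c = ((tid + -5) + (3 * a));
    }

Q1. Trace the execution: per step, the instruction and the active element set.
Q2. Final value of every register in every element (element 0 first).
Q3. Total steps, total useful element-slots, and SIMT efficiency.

step 0: a <- max(c, 6)               {0,1,2,3,4,5,6,7,8,9,10,11,12,13,14,15,16,17,18,19,20,21,22,23,24,25,26,27,28,29,30,31}
step 1: eval (tid != 10)             {0,1,2,3,4,5,6,7,8,9,10,11,12,13,14,15,16,17,18,19,20,21,22,23,24,25,26,27,28,29,30,31}
step 2: c <- ((a + -4) // 4)         {0,1,2,3,4,5,6,7,8,9,11,12,13,14,15,16,17,18,19,20,21,22,23,24,25,26,27,28,29,30,31}
step 3: a <- (2 + (11 * c))          {0,1,2,3,4,5,6,7,8,9,11,12,13,14,15,16,17,18,19,20,21,22,23,24,25,26,27,28,29,30,31}
step 4: c <- ((tid + -5) + (3 * a))  {10}

Answer: 5 steps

a: 2,2,13,13,24,24,35,35,46,46,24,57,68,68,79,79,90,90,101,101,112,112,123,123,134,134,145,145,156,156,167,167
c: 0,0,1,1,2,2,3,3,4,4,77,5,6,6,7,7,8,8,9,9,10,10,11,11,12,12,13,13,14,14,15,15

steps = 5; useful = 127; efficiency = 127/160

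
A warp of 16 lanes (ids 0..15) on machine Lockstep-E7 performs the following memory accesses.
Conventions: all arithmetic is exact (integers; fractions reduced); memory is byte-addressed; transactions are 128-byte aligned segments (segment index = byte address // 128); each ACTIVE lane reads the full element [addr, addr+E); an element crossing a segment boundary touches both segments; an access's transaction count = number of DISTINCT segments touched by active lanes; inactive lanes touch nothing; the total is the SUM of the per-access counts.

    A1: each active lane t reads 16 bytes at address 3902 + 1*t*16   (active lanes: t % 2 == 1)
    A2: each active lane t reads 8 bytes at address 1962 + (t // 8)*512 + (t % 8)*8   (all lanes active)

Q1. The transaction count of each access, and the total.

A1: 3 transactions
A2: 2 transactions

Answer: 3,2; total 5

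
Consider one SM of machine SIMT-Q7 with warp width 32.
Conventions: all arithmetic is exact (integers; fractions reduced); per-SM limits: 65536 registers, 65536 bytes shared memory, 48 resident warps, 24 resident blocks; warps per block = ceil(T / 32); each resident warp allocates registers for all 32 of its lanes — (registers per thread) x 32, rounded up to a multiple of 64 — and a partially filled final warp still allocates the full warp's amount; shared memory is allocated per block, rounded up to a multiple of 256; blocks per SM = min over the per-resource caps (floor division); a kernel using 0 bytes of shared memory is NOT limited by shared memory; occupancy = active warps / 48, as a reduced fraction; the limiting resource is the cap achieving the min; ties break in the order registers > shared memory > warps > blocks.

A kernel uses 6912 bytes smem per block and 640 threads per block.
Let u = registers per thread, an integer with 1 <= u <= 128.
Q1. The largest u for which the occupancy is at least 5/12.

Answer: u = 102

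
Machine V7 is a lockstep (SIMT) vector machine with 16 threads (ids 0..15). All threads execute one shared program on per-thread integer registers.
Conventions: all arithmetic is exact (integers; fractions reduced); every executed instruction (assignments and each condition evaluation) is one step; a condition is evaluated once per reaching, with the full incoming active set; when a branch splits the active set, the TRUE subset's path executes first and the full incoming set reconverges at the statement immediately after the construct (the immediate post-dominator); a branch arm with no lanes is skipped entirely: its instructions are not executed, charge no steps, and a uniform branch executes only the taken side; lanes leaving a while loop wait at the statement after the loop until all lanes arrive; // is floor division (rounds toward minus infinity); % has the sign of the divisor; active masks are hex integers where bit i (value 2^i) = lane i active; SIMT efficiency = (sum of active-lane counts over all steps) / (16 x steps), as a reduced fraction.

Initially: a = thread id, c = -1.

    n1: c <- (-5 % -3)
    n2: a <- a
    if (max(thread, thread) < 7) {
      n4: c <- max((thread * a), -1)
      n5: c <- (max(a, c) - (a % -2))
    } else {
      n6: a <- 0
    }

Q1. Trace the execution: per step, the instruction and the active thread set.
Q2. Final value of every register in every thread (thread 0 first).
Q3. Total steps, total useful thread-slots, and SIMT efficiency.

step 0: c <- (-5 % -3)               0xffff
step 1: a <- a                       0xffff
step 2: eval (max(thread, thread) < 7) 0xffff
step 3: c <- max((thread * a), -1)   0x007f
step 4: c <- (max(a, c) - (a % -2))  0x007f
step 5: a <- 0                       0xff80

Answer: 6 steps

a: 0,1,2,3,4,5,6,0,0,0,0,0,0,0,0,0
c: 0,2,4,10,16,26,36,-2,-2,-2,-2,-2,-2,-2,-2,-2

steps = 6; useful = 71; efficiency = 71/96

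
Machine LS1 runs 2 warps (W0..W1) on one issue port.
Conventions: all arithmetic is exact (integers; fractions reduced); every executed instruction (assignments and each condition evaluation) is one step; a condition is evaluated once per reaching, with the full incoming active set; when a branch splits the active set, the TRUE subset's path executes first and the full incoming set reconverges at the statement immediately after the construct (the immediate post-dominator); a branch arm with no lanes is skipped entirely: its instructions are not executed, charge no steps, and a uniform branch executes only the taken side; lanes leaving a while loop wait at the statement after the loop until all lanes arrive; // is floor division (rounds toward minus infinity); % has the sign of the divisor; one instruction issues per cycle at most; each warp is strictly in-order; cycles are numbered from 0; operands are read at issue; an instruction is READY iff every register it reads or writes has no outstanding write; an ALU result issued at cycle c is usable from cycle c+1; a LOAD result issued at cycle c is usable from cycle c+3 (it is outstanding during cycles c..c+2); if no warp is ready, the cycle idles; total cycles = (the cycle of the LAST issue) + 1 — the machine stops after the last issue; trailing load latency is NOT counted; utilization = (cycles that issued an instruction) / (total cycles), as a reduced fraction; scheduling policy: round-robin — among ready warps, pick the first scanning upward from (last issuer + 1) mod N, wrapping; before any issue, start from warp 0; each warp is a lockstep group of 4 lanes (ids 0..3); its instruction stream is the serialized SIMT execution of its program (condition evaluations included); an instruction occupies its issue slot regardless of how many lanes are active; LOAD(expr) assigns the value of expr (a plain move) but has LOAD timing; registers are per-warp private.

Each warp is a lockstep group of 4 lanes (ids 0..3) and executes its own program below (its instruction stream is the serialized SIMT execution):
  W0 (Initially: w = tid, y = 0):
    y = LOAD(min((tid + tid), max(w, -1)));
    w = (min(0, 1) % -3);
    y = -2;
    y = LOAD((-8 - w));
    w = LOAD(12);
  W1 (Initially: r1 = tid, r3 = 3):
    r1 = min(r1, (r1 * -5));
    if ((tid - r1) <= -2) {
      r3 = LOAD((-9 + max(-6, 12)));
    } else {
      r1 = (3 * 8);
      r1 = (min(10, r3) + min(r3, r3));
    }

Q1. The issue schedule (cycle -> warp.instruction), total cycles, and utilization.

cycle 0: W0.I0
cycle 1: W1.I0
cycle 2: W0.I1
cycle 3: W1.I1
cycle 4: W0.I2
cycle 5: W1.I2
cycle 6: W0.I3
cycle 7: W1.I3
cycle 8: W0.I4

Answer: 9 cycles, utilization 1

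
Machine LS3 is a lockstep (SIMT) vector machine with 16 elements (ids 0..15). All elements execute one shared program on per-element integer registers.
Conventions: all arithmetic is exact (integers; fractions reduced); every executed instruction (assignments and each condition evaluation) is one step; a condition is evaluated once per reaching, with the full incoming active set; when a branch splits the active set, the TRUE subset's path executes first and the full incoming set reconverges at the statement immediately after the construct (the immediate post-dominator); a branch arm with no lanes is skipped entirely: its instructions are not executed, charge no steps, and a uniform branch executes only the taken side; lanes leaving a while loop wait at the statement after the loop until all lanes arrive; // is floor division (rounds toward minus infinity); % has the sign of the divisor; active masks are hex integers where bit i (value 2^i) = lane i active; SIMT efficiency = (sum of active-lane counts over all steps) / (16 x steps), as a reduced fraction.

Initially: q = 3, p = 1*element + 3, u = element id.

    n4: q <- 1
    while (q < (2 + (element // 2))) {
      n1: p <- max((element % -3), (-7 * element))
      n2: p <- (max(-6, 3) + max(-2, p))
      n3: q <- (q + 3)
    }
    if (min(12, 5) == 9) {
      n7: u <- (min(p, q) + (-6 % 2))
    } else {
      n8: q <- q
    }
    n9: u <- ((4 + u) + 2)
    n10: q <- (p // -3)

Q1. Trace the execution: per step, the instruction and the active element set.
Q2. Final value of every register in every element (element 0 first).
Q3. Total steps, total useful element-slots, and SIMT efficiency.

step 0: q <- 1                       0xffff
step 1: eval (q < (2 + (element // 2))) 0xffff
step 2: p <- max((element % -3), (-7 * element)) 0xffff
step 3: p <- (max(-6, 3) + max(-2, p)) 0xffff
step 4: q <- (q + 3)                 0xffff
step 5: eval (q < (2 + (element // 2))) 0xffff
step 6: p <- max((element % -3), (-7 * element)) 0xffc0
step 7: p <- (max(-6, 3) + max(-2, p)) 0xffc0
step 8: q <- (q + 3)                 0xffc0
step 9: eval (q < (2 + (element // 2))) 0xffc0
step 10: p <- max((element % -3), (-7 * element)) 0xf000
step 11: p <- (max(-6, 3) + max(-2, p)) 0xf000
step 12: q <- (q + 3)                 0xf000
step 13: eval (q < (2 + (element // 2))) 0xf000
step 14: eval (min(12, 5) == 9)       0xffff
step 15: q <- q                       0xffff
step 16: u <- ((4 + u) + 2)           0xffff
step 17: q <- (p // -3)               0xffff

Answer: 18 steps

q: -1,-1,-1,-1,-1,-1,-1,-1,-1,-1,-1,-1,-1,-1,-1,-1
p: 3,1,2,3,1,2,3,1,2,3,1,2,3,1,2,3
u: 6,7,8,9,10,11,12,13,14,15,16,17,18,19,20,21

steps = 18; useful = 216; efficiency = 216/288 = 3/4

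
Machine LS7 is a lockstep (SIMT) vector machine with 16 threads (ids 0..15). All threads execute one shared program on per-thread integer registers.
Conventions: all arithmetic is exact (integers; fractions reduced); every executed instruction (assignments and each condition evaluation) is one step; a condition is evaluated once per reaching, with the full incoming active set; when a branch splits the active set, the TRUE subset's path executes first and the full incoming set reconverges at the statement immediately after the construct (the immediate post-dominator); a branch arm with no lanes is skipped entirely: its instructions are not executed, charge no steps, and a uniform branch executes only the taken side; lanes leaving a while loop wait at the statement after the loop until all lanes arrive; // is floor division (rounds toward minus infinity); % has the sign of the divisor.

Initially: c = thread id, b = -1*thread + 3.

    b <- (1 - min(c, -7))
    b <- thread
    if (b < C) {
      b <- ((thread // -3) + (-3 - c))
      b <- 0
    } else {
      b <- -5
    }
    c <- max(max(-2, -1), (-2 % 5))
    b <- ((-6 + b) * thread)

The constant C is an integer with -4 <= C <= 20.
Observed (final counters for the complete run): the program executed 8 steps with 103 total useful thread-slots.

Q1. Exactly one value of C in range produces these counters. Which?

Answer: C = 7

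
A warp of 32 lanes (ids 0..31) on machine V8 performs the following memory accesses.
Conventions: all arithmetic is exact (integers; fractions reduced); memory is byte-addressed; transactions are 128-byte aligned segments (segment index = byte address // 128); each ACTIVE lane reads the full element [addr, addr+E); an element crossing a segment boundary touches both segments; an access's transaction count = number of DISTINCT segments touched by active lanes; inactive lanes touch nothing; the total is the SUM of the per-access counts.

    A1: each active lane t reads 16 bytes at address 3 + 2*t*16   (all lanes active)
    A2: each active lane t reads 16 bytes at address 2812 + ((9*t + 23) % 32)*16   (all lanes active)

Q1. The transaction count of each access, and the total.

A1: 8 transactions
A2: 5 transactions

Answer: 8,5; total 13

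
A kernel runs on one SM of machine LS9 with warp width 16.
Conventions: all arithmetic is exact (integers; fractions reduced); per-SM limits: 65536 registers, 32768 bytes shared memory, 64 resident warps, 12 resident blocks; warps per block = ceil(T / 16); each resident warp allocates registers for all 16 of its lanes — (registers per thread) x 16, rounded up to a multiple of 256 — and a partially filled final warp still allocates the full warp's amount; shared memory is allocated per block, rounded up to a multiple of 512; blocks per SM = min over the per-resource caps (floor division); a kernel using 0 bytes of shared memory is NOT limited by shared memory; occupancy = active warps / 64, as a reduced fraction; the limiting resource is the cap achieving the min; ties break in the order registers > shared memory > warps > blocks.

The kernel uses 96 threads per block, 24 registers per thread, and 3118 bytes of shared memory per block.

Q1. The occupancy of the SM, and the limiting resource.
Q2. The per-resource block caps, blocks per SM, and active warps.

Answer: occupancy 27/32, limited by shared memory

registers: 21 blocks
shared memory: 9 blocks
warps: 10 blocks
blocks: 12 blocks

Answer: 9 blocks, 54 active warps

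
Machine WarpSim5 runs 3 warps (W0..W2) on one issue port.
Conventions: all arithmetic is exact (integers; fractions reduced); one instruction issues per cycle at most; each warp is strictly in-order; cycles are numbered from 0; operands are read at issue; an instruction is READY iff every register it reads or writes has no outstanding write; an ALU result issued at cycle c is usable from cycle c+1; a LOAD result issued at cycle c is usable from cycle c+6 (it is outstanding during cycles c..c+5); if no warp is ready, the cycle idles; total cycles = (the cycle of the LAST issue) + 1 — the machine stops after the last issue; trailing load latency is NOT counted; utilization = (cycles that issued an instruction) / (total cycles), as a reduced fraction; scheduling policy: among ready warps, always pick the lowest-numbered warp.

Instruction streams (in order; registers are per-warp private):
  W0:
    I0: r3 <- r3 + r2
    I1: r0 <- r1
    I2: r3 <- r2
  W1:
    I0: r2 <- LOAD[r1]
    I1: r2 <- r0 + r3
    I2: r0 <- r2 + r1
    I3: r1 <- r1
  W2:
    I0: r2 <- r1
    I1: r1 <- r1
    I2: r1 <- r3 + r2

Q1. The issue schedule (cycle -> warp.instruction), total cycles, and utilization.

cycle 0: W0.I0
cycle 1: W0.I1
cycle 2: W0.I2
cycle 3: W1.I0
cycle 4: W2.I0
cycle 5: W2.I1
cycle 6: W2.I2
cycle 7: idle
cycle 8: idle
cycle 9: W1.I1
cycle 10: W1.I2
cycle 11: W1.I3

Answer: 12 cycles, utilization 5/6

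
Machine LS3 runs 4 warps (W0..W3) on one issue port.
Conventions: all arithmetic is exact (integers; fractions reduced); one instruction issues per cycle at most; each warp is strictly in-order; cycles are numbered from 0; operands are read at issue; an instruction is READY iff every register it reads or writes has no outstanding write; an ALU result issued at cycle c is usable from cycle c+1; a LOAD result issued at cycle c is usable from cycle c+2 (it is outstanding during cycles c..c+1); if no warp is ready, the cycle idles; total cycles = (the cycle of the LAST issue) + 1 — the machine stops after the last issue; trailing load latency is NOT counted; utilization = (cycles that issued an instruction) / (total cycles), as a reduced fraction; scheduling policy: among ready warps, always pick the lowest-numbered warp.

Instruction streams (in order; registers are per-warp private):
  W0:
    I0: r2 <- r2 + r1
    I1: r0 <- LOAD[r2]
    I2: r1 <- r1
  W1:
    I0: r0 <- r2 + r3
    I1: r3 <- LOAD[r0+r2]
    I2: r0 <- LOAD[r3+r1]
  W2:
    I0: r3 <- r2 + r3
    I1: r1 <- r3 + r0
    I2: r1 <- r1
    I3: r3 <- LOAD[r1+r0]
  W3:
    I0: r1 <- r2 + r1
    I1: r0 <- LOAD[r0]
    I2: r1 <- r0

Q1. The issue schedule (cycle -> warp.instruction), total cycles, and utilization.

cycle 0: W0.I0
cycle 1: W0.I1
cycle 2: W0.I2
cycle 3: W1.I0
cycle 4: W1.I1
cycle 5: W2.I0
cycle 6: W1.I2
cycle 7: W2.I1
cycle 8: W2.I2
cycle 9: W2.I3
cycle 10: W3.I0
cycle 11: W3.I1
cycle 12: idle
cycle 13: W3.I2

Answer: 14 cycles, utilization 13/14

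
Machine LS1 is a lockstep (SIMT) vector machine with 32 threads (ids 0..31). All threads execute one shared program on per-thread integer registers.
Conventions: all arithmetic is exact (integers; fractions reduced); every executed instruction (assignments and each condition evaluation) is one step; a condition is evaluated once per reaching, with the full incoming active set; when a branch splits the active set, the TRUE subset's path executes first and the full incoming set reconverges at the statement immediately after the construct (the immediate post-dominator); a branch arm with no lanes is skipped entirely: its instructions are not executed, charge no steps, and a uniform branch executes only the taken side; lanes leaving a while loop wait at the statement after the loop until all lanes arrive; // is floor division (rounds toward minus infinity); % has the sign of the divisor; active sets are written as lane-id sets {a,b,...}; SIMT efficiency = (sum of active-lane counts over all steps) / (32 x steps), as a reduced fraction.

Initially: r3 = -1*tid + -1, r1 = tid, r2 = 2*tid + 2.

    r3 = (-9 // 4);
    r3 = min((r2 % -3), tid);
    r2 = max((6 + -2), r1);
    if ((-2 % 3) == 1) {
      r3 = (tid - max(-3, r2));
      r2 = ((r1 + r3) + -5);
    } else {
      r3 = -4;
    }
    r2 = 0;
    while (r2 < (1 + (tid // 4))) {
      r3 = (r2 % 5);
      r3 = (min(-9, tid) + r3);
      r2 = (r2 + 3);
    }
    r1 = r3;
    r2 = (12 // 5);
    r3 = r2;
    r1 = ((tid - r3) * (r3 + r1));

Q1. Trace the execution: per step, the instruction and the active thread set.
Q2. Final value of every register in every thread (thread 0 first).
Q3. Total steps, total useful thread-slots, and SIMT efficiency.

step 0: r3 <- (-9 // 4)              {0,1,2,3,4,5,6,7,8,9,10,11,12,13,14,15,16,17,18,19,20,21,22,23,24,25,26,27,28,29,30,31}
step 1: r3 <- min((r2 % -3), tid)    {0,1,2,3,4,5,6,7,8,9,10,11,12,13,14,15,16,17,18,19,20,21,22,23,24,25,26,27,28,29,30,31}
step 2: r2 <- max((6 + -2), r1)      {0,1,2,3,4,5,6,7,8,9,10,11,12,13,14,15,16,17,18,19,20,21,22,23,24,25,26,27,28,29,30,31}
step 3: eval ((-2 % 3) == 1)         {0,1,2,3,4,5,6,7,8,9,10,11,12,13,14,15,16,17,18,19,20,21,22,23,24,25,26,27,28,29,30,31}
step 4: r3 <- (tid - max(-3, r2))    {0,1,2,3,4,5,6,7,8,9,10,11,12,13,14,15,16,17,18,19,20,21,22,23,24,25,26,27,28,29,30,31}
step 5: r2 <- ((r1 + r3) + -5)       {0,1,2,3,4,5,6,7,8,9,10,11,12,13,14,15,16,17,18,19,20,21,22,23,24,25,26,27,28,29,30,31}
step 6: r2 <- 0                      {0,1,2,3,4,5,6,7,8,9,10,11,12,13,14,15,16,17,18,19,20,21,22,23,24,25,26,27,28,29,30,31}
step 7: eval (r2 < (1 + (tid // 4))) {0,1,2,3,4,5,6,7,8,9,10,11,12,13,14,15,16,17,18,19,20,21,22,23,24,25,26,27,28,29,30,31}
step 8: r3 <- (r2 % 5)               {0,1,2,3,4,5,6,7,8,9,10,11,12,13,14,15,16,17,18,19,20,21,22,23,24,25,26,27,28,29,30,31}
step 9: r3 <- (min(-9, tid) + r3)    {0,1,2,3,4,5,6,7,8,9,10,11,12,13,14,15,16,17,18,19,20,21,22,23,24,25,26,27,28,29,30,31}
step 10: r2 <- (r2 + 3)               {0,1,2,3,4,5,6,7,8,9,10,11,12,13,14,15,16,17,18,19,20,21,22,23,24,25,26,27,28,29,30,31}
step 11: eval (r2 < (1 + (tid // 4))) {0,1,2,3,4,5,6,7,8,9,10,11,12,13,14,15,16,17,18,19,20,21,22,23,24,25,26,27,28,29,30,31}
step 12: r3 <- (r2 % 5)               {12,13,14,15,16,17,18,19,20,21,22,23,24,25,26,27,28,29,30,31}
step 13: r3 <- (min(-9, tid) + r3)    {12,13,14,15,16,17,18,19,20,21,22,23,24,25,26,27,28,29,30,31}
step 14: r2 <- (r2 + 3)               {12,13,14,15,16,17,18,19,20,21,22,23,24,25,26,27,28,29,30,31}
step 15: eval (r2 < (1 + (tid // 4))) {12,13,14,15,16,17,18,19,20,21,22,23,24,25,26,27,28,29,30,31}
step 16: r3 <- (r2 % 5)               {24,25,26,27,28,29,30,31}
step 17: r3 <- (min(-9, tid) + r3)    {24,25,26,27,28,29,30,31}
step 18: r2 <- (r2 + 3)               {24,25,26,27,28,29,30,31}
step 19: eval (r2 < (1 + (tid // 4))) {24,25,26,27,28,29,30,31}
step 20: r1 <- r3                     {0,1,2,3,4,5,6,7,8,9,10,11,12,13,14,15,16,17,18,19,20,21,22,23,24,25,26,27,28,29,30,31}
step 21: r2 <- (12 // 5)              {0,1,2,3,4,5,6,7,8,9,10,11,12,13,14,15,16,17,18,19,20,21,22,23,24,25,26,27,28,29,30,31}
step 22: r3 <- r2                     {0,1,2,3,4,5,6,7,8,9,10,11,12,13,14,15,16,17,18,19,20,21,22,23,24,25,26,27,28,29,30,31}
step 23: r1 <- ((tid - r3) * (r3 + r1)) {0,1,2,3,4,5,6,7,8,9,10,11,12,13,14,15,16,17,18,19,20,21,22,23,24,25,26,27,28,29,30,31}

Answer: 24 steps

r3: 2,2,2,2,2,2,2,2,2,2,2,2,2,2,2,2,2,2,2,2,2,2,2,2,2,2,2,2,2,2,2,2
r1: 14,7,0,-7,-14,-21,-28,-35,-42,-49,-56,-63,-40,-44,-48,-52,-56,-60,-64,-68,-72,-76,-80,-84,-132,-138,-144,-150,-156,-162,-168,-174
r2: 2,2,2,2,2,2,2,2,2,2,2,2,2,2,2,2,2,2,2,2,2,2,2,2,2,2,2,2,2,2,2,2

steps = 24; useful = 624; efficiency = 624/768 = 13/16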